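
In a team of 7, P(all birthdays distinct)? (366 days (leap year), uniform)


P(all different) = Π(366-i)/366 for i=0..6
= (366/366)×(365/366)×...×(360/366)
= 0.943914

P ≈ 0.9439 ≈ 94.39%


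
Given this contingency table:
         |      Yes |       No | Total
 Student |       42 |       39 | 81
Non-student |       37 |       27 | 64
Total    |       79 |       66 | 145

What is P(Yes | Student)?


P(Yes | Student) = 42/(42+39) = 42/81 = 14/27

P(Yes|Student) = 14/27 ≈ 51.85%


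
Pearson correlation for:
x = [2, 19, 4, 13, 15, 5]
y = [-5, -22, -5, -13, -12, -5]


n=6, Σx=58, Σy=-62, Σxy=-822, Σx²=800, Σy²=872
r = (6×(-822) - 58×(-62))/√((6×800 - 58²)(6×872 - (-62)²))
= -1336/√(1436×1388) = -1336/√1993168 ≈ -1336/1411.7960 ≈ -0.9463

r ≈ -0.9463


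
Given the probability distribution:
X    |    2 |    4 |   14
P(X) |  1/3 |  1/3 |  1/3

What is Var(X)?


E[X] = 20/3
E[X²] = 72
Var(X) = E[X²] - (E[X])² = 72 - 400/9 = 248/9

Var(X) = 248/9 ≈ 27.5556


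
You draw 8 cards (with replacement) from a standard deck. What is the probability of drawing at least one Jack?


P(not a Jack) = 48/52 = 12/13
P(none in 8 draws) = (12/13)^8 = 429981696/815730721
P(≥1 Jack) = 1 - 429981696/815730721 = 385749025/815730721

P = 385749025/815730721 ≈ 47.29%


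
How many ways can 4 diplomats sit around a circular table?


Circular arrangements of 4 distinct objects: fix one position to break rotational symmetry.
(n-1)! = 3! = 6

6


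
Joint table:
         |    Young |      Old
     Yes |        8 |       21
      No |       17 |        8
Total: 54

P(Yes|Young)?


P(Yes|Young) = 8/(8+17) = 8/25

P = 8/25 ≈ 32.00%


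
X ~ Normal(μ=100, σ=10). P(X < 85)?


z = (85-100)/10 = -1.5
P(Z < -1.5) = 0.0668

P(X < 85) ≈ 0.0668


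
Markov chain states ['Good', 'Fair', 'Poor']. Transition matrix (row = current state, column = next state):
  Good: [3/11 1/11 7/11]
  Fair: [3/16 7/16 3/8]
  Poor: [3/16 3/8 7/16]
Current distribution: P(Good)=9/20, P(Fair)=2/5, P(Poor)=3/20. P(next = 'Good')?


P(next=Good) = Σᵢ P(now=i)×P(i→Good)
= 9/20×3/11 + 2/5×3/16 + 3/20×3/16
= 27/220 + 3/40 + 9/320 = 159/704

P = 159/704 ≈ 0.2259


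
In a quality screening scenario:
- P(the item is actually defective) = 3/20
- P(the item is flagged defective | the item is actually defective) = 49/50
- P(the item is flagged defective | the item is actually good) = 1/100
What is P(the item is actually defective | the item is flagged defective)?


Using Bayes' theorem:
P(A|B) = P(B|A)·P(A) / P(B)

P(the item is flagged defective) = 49/50 × 3/20 + 1/100 × 17/20
= 147/1000 + 17/2000 = 311/2000

P(the item is actually defective|the item is flagged defective) = (147/1000) / (311/2000) = 294/311

P(the item is actually defective|the item is flagged defective) = 294/311 ≈ 94.53%


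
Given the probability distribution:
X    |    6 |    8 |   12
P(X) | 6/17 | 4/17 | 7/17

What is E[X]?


E[X] = Σ x·P(X=x)
= (6)×(6/17) + (8)×(4/17) + (12)×(7/17)
= 152/17

E[X] = 152/17


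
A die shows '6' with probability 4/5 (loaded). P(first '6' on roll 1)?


Geometric: P(X=1) = (1-p)^(k-1)×p = (1/5)^0×4/5 = 4/5

P(X=1) = 4/5 ≈ 80.00%


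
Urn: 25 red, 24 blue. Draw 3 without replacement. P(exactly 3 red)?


Hypergeometric: C(25,3)×C(24,0)/C(49,3)
= 2300×1/18424 = 575/4606

P(X=3) = 575/4606 ≈ 12.48%


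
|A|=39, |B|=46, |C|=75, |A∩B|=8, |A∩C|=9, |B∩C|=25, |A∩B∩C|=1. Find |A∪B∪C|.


|A∪B∪C| = 39+46+75-8-9-25+1 = 119

|A∪B∪C| = 119


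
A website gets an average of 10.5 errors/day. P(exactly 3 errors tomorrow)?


Poisson(λ=10.5): P(X=3) = e^(-λ)×λ^k/k!
= e^(-10.5) × 10.5^3 / 3!
≈ 2.753644935e-05 × 1157.625 / 6 ≈ 0.005313

P(X=3) ≈ 0.005313 ≈ 0.53%


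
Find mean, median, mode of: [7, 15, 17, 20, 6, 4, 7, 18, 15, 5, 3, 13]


Sorted: [3, 4, 5, 6, 7, 7, 13, 15, 15, 17, 18, 20]
Mean = 130/12 = 65/6
Median = 10
Freq: {7: 2, 15: 2, 17: 1, 20: 1, 6: 1, 4: 1, 18: 1, 5: 1, 3: 1, 13: 1}
Mode: [7, 15]

Mean=65/6, Median=10, Mode=[7, 15]


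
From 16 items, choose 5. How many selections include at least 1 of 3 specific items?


Complement: C(16,5) - C(13,5) = 4368 - 1287 = 3081

3081


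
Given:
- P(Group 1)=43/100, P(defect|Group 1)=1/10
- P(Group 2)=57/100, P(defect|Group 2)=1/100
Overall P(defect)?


P(B) = Σ P(B|Aᵢ)×P(Aᵢ)
  1/10×43/100 = 43/1000
  1/100×57/100 = 57/10000
Sum = 487/10000

P(defect) = 487/10000 ≈ 4.87%


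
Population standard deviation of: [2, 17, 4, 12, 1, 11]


Mean = 47/6
  (2-47/6)²=1225/36
  (17-47/6)²=3025/36
  (4-47/6)²=529/36
  (12-47/6)²=625/36
  (1-47/6)²=1681/36
  (11-47/6)²=361/36
Σ(x-μ)² = 1241/6
σ² = (1241/6)/6 = 1241/36

σ = √(1241/36) ≈ 5.8713


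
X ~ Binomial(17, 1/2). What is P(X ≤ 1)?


P(X ≤ 1) = Σ P(X=i) for i=0..1
P(X=0) = 1/131072
P(X=1) = 17/131072
Sum = 9/65536

P(X ≤ 1) = 9/65536 ≈ 0.01%


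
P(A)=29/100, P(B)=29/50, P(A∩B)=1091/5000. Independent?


P(A)×P(B) = 841/5000
P(A∩B) = 1091/5000
Not equal → NOT independent

No, not independent


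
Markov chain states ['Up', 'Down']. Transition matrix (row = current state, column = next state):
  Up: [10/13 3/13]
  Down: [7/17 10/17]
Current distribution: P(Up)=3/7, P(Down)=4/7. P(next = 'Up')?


P(next=Up) = Σᵢ P(now=i)×P(i→Up)
= 3/7×10/13 + 4/7×7/17
= 30/91 + 4/17 = 874/1547

P = 874/1547 ≈ 0.5650


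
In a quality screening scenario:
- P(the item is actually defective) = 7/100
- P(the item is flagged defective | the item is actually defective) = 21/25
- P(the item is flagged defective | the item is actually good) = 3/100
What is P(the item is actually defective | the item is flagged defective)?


Using Bayes' theorem:
P(A|B) = P(B|A)·P(A) / P(B)

P(the item is flagged defective) = 21/25 × 7/100 + 3/100 × 93/100
= 147/2500 + 279/10000 = 867/10000

P(the item is actually defective|the item is flagged defective) = (147/2500) / (867/10000) = 196/289

P(the item is actually defective|the item is flagged defective) = 196/289 ≈ 67.82%


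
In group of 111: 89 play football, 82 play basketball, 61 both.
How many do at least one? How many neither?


|A∪B| = 89+82-61 = 110
Neither = 111-110 = 1

At least one: 110; Neither: 1


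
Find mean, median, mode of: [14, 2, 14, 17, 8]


Sorted: [2, 8, 14, 14, 17]
Mean = 55/5 = 11
Median = 14
Freq: {14: 2, 2: 1, 17: 1, 8: 1}
Mode: [14]

Mean=11, Median=14, Mode=14


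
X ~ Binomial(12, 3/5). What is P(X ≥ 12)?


P(X ≥ 12) = Σ P(X=i) for i=12..12
P(X=12) = 531441/244140625
Sum = 531441/244140625

P(X ≥ 12) = 531441/244140625 ≈ 0.22%


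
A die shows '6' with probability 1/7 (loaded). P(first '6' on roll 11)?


Geometric: P(X=11) = (1-p)^(k-1)×p = (6/7)^10×1/7 = 60466176/1977326743

P(X=11) = 60466176/1977326743 ≈ 3.06%


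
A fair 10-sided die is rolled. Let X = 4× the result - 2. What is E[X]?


E[die] = (1+10)/2 = 11/2
E[X] = 4×11/2 - 2 = 20

E[X] = 20


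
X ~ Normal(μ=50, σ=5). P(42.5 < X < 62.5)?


z₁=(42.5-50)/5=-1.5, z₂=(62.5-50)/5=2.5
P = Φ(2.5) - Φ(-1.5) = 0.993790 - 0.066807 = 0.926983 ≈ 0.9270

P(42.5 < X < 62.5) ≈ 0.9270


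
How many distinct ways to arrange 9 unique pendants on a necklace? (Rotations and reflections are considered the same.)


Free circular arrangements: rotations and reflections both identified.
(n-1)!/2 = 8!/2 = 40320/2 = 20160

20160


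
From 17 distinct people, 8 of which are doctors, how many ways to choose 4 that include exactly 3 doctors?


Choose 3 of the 8 doctors and 1 of the other 9 people:
C(8,3)×C(9,1) = 56×9 = 504

504


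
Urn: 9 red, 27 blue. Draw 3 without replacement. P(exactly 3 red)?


Hypergeometric: C(9,3)×C(27,0)/C(36,3)
= 84×1/7140 = 1/85

P(X=3) = 1/85 ≈ 1.18%


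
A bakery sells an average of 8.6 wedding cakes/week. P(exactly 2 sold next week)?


Poisson(λ=8.6): P(X=2) = e^(-λ)×λ^k/k!
= e^(-8.6) × 8.6^2 / 2!
≈ 0.0001841057937 × 73.96 / 2 ≈ 0.006808

P(X=2) ≈ 0.006808 ≈ 0.68%


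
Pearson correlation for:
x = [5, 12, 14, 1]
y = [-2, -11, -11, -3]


n=4, Σx=32, Σy=-27, Σxy=-299, Σx²=366, Σy²=255
r = (4×(-299) - 32×(-27))/√((4×366 - 32²)(4×255 - (-27)²))
= -332/√(440×291) = -332/√128040 ≈ -332/357.8268 ≈ -0.9278

r ≈ -0.9278


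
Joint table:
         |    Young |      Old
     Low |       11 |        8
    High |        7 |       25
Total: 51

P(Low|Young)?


P(Low|Young) = 11/(11+7) = 11/18

P = 11/18 ≈ 61.11%


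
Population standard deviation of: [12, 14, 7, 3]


Mean = 36/4 = 9
  (12-9)²=9
  (14-9)²=25
  (7-9)²=4
  (3-9)²=36
Σ(x-μ)² = 74
σ² = 74/4 = 37/2

σ = √(37/2) ≈ 4.3012


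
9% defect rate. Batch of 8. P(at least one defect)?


P(all good) = (91/100)^8 = 4702525276151521/10000000000000000
P(≥1 defect) = 5297474723848479/10000000000000000

P = 5297474723848479/10000000000000000 ≈ 52.97%


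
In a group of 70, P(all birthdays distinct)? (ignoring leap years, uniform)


P(all different) = Π(365-i)/365 for i=0..69
= (365/365)×(364/365)×...×(296/365)
= 0.000840

P ≈ 0.0008 ≈ 0.08%


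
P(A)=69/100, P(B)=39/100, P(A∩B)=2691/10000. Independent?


P(A)×P(B) = 2691/10000
P(A∩B) = 2691/10000
Equal ✓ → Independent

Yes, independent


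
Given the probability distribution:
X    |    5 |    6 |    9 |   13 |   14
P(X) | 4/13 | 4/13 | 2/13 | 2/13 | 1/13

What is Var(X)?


E[X] = 102/13
E[X²] = 940/13
Var(X) = E[X²] - (E[X])² = 940/13 - 10404/169 = 1816/169

Var(X) = 1816/169 ≈ 10.7456


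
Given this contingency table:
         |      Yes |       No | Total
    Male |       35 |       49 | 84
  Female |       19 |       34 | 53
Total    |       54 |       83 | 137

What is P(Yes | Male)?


P(Yes | Male) = 35/(35+49) = 35/84 = 5/12

P(Yes|Male) = 5/12 ≈ 41.67%


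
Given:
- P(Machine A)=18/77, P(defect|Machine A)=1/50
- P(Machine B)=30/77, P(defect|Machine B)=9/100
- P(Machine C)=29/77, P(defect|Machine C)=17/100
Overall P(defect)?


P(B) = Σ P(B|Aᵢ)×P(Aᵢ)
  1/50×18/77 = 9/1925
  9/100×30/77 = 27/770
  17/100×29/77 = 493/7700
Sum = 799/7700

P(defect) = 799/7700 ≈ 10.38%


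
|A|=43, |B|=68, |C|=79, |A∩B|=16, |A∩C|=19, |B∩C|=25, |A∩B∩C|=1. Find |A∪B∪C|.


|A∪B∪C| = 43+68+79-16-19-25+1 = 131

|A∪B∪C| = 131


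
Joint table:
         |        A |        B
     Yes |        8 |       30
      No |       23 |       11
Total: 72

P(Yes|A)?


P(Yes|A) = 8/(8+23) = 8/31

P = 8/31 ≈ 25.81%


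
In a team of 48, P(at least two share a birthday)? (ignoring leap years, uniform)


P(all different) = Π(365-i)/365 for i=0..47
= 0.039402
P(match) = 1 - 0.039402 = 0.960598

P ≈ 0.9606 ≈ 96.06%


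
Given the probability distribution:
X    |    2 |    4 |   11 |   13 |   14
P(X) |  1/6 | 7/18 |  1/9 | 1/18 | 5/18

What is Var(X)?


E[X] = 139/18
E[X²] = 505/6
Var(X) = E[X²] - (E[X])² = 505/6 - 19321/324 = 7949/324

Var(X) = 7949/324 ≈ 24.5340


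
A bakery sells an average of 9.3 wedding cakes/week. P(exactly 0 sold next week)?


Poisson(λ=9.3): P(X=0) = e^(-λ)×λ^k/k!
= e^(-9.3) × 9.3^0 / 0!
≈ 9.142423148e-05 × 1 / 1 ≈ 0.000091

P(X=0) ≈ 0.000091 ≈ 0.01%


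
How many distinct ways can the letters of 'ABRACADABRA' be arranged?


Letters: 11, freq: {'A': 5, 'B': 2, 'R': 2, 'C': 1, 'D': 1}
11!/(5!×2!×2!×1!×1!) = 39916800/480 = 83160

83160


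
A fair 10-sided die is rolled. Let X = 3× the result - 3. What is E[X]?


E[die] = (1+10)/2 = 11/2
E[X] = 3×11/2 - 3 = 27/2

E[X] = 27/2


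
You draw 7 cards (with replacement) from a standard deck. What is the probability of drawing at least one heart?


P(not a heart) = 39/52 = 3/4
P(none in 7 draws) = (3/4)^7 = 2187/16384
P(≥1 heart) = 1 - 2187/16384 = 14197/16384

P = 14197/16384 ≈ 86.65%


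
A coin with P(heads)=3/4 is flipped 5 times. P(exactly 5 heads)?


Binomial: P(X=5) = C(5,5)×p^5×(1-p)^0
= 1 × 243/1024 × 1 = 243/1024

P(X=5) = 243/1024 ≈ 23.73%


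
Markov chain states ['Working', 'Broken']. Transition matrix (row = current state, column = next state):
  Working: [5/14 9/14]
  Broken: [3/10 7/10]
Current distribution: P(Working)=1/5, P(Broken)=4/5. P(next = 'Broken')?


P(next=Broken) = Σᵢ P(now=i)×P(i→Broken)
= 1/5×9/14 + 4/5×7/10
= 9/70 + 14/25 = 241/350

P = 241/350 ≈ 0.6886


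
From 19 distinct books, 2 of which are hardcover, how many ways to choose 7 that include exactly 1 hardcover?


Choose 1 of the 2 hardcovers and 6 of the other 17 books:
C(2,1)×C(17,6) = 2×12376 = 24752

24752


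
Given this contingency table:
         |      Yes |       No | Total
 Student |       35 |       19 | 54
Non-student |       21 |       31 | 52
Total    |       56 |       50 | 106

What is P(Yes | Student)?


P(Yes | Student) = 35/(35+19) = 35/54

P(Yes|Student) = 35/54 ≈ 64.81%


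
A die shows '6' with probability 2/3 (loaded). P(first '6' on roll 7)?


Geometric: P(X=7) = (1-p)^(k-1)×p = (1/3)^6×2/3 = 2/2187

P(X=7) = 2/2187 ≈ 0.09%


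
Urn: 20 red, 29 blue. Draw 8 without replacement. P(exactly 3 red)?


Hypergeometric: C(20,3)×C(29,5)/C(49,8)
= 1140×118755/450978066 = 1074450/3579191

P(X=3) = 1074450/3579191 ≈ 30.02%


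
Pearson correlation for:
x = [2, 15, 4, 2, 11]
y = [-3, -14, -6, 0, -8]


n=5, Σx=34, Σy=-31, Σxy=-328, Σx²=370, Σy²=305
r = (5×(-328) - 34×(-31))/√((5×370 - 34²)(5×305 - (-31)²))
= -586/√(694×564) = -586/√391416 ≈ -586/625.6325 ≈ -0.9367

r ≈ -0.9367


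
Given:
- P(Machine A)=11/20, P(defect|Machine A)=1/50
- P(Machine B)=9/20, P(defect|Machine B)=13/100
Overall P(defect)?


P(B) = Σ P(B|Aᵢ)×P(Aᵢ)
  1/50×11/20 = 11/1000
  13/100×9/20 = 117/2000
Sum = 139/2000

P(defect) = 139/2000 ≈ 6.95%


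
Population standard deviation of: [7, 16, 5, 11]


Mean = 39/4
  (7-39/4)²=121/16
  (16-39/4)²=625/16
  (5-39/4)²=361/16
  (11-39/4)²=25/16
Σ(x-μ)² = 283/4
σ² = (283/4)/4 = 283/16

σ = √(283/16) ≈ 4.2057


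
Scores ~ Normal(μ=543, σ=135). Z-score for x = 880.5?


z = (x - μ)/σ = (880.5 - 543)/135 = 2.5

z = 2.5


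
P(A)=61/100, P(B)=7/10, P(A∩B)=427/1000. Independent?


P(A)×P(B) = 427/1000
P(A∩B) = 427/1000
Equal ✓ → Independent

Yes, independent


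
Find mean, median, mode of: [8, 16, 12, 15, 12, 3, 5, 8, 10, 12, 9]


Sorted: [3, 5, 8, 8, 9, 10, 12, 12, 12, 15, 16]
Mean = 110/11 = 10
Median = 10
Freq: {8: 2, 16: 1, 12: 3, 15: 1, 3: 1, 5: 1, 10: 1, 9: 1}
Mode: [12]

Mean=10, Median=10, Mode=12


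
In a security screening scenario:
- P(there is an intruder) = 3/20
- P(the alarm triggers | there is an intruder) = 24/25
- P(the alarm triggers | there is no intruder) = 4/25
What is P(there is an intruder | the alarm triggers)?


Using Bayes' theorem:
P(A|B) = P(B|A)·P(A) / P(B)

P(the alarm triggers) = 24/25 × 3/20 + 4/25 × 17/20
= 18/125 + 17/125 = 7/25

P(there is an intruder|the alarm triggers) = (18/125) / (7/25) = 18/35

P(there is an intruder|the alarm triggers) = 18/35 ≈ 51.43%


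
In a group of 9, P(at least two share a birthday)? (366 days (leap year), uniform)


P(all different) = Π(366-i)/366 for i=0..8
= 0.905624
P(match) = 1 - 0.905624 = 0.094376

P ≈ 0.0944 ≈ 9.44%


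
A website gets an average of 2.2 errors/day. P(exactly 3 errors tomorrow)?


Poisson(λ=2.2): P(X=3) = e^(-λ)×λ^k/k!
= e^(-2.2) × 2.2^3 / 3!
≈ 0.1108031584 × 10.648 / 6 ≈ 0.196639

P(X=3) ≈ 0.196639 ≈ 19.66%


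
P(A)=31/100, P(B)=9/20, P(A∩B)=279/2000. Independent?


P(A)×P(B) = 279/2000
P(A∩B) = 279/2000
Equal ✓ → Independent

Yes, independent


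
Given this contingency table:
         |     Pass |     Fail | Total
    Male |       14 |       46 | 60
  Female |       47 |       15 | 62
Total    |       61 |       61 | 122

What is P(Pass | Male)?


P(Pass | Male) = 14/(14+46) = 14/60 = 7/30

P(Pass|Male) = 7/30 ≈ 23.33%


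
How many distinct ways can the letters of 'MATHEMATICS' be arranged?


Letters: 11, freq: {'M': 2, 'A': 2, 'T': 2, 'H': 1, 'E': 1, 'I': 1, 'C': 1, 'S': 1}
11!/(2!×2!×2!×1!×1!×1!×1!×1!) = 39916800/8 = 4989600

4989600


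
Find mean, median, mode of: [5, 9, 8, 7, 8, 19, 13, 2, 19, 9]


Sorted: [2, 5, 7, 8, 8, 9, 9, 13, 19, 19]
Mean = 99/10
Median = 17/2
Freq: {5: 1, 9: 2, 8: 2, 7: 1, 19: 2, 13: 1, 2: 1}
Mode: [8, 9, 19]

Mean=99/10, Median=17/2, Mode=[8, 9, 19]


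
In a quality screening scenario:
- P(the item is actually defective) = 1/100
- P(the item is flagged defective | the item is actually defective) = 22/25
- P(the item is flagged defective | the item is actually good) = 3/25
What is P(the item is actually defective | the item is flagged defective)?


Using Bayes' theorem:
P(A|B) = P(B|A)·P(A) / P(B)

P(the item is flagged defective) = 22/25 × 1/100 + 3/25 × 99/100
= 11/1250 + 297/2500 = 319/2500

P(the item is actually defective|the item is flagged defective) = (11/1250) / (319/2500) = 2/29

P(the item is actually defective|the item is flagged defective) = 2/29 ≈ 6.90%


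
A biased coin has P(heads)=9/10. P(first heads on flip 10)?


Geometric: P(X=10) = (1-p)^(k-1)×p = (1/10)^9×9/10 = 9/10000000000

P(X=10) = 9/10000000000 ≈ 0.00%


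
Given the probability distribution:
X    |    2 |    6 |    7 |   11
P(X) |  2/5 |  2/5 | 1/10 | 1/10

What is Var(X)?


E[X] = 5
E[X²] = 33
Var(X) = E[X²] - (E[X])² = 33 - 25 = 8

Var(X) = 8 ≈ 8.0000


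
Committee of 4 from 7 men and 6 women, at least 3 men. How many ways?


Count by #men:
  3M,1W: C(7,3)×C(6,1)=210
  4M,0W: C(7,4)×C(6,0)=35
Total = 245

245


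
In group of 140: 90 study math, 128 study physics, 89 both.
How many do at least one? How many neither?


|A∪B| = 90+128-89 = 129
Neither = 140-129 = 11

At least one: 129; Neither: 11


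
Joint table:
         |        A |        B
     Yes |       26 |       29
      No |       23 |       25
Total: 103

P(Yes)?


P(Yes) = (26+29)/103 = 55/103

P(Yes) = 55/103 ≈ 53.40%


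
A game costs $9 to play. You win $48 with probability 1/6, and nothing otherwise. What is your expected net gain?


E[gain] = (48-9)×1/6 + (-9)×5/6
= 13/2 - 15/2 = -1

Expected net gain = $-1 ≈ $-1.00


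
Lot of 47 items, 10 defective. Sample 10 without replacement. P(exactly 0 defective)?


Hypergeometric: C(10,0)×C(37,10)/C(47,10)
= 1×348330136/5178066751 = 31666376/470733341

P(X=0) = 31666376/470733341 ≈ 6.73%


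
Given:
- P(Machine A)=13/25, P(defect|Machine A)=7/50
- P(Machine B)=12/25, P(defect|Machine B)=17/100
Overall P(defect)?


P(B) = Σ P(B|Aᵢ)×P(Aᵢ)
  7/50×13/25 = 91/1250
  17/100×12/25 = 51/625
Sum = 193/1250

P(defect) = 193/1250 ≈ 15.44%


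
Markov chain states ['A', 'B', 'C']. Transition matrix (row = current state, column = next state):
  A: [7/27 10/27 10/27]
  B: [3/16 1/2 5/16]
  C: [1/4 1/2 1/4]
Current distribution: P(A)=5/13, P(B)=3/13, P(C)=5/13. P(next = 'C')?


P(next=C) = Σᵢ P(now=i)×P(i→C)
= 5/13×10/27 + 3/13×5/16 + 5/13×1/4
= 50/351 + 15/208 + 5/52 = 1745/5616

P = 1745/5616 ≈ 0.3107


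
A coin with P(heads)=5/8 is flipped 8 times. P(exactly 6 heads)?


Binomial: P(X=6) = C(8,6)×p^6×(1-p)^2
= 28 × 15625/262144 × 9/64 = 984375/4194304

P(X=6) = 984375/4194304 ≈ 23.47%


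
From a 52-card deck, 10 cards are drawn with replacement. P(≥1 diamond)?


P(not a diamond) = 39/52 = 3/4
P(none in 10 draws) = (3/4)^10 = 59049/1048576
P(≥1 diamond) = 1 - 59049/1048576 = 989527/1048576

P = 989527/1048576 ≈ 94.37%


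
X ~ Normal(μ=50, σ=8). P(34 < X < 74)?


z₁=(34-50)/8=-2.0, z₂=(74-50)/8=3.0
P = Φ(3.0) - Φ(-2.0) = 0.998650 - 0.022750 = 0.975900 ≈ 0.9759

P(34 < X < 74) ≈ 0.9759


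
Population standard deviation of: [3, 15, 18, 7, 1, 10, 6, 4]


Mean = 64/8 = 8
  (3-8)²=25
  (15-8)²=49
  (18-8)²=100
  (7-8)²=1
  (1-8)²=49
  (10-8)²=4
  (6-8)²=4
  (4-8)²=16
Σ(x-μ)² = 248
σ² = 248/8 = 31

σ = √(31) ≈ 5.5678


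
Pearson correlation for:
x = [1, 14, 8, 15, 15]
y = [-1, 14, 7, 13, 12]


n=5, Σx=53, Σy=45, Σxy=626, Σx²=711, Σy²=559
r = (5×626 - 53×45)/√((5×711 - 53²)(5×559 - 45²))
= 745/√(746×770) = 745/√574420 ≈ 745/757.9050 ≈ 0.9830

r ≈ 0.9830


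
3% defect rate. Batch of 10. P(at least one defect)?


P(all good) = (97/100)^10 = 73742412689492826049/100000000000000000000
P(≥1 defect) = 26257587310507173951/100000000000000000000

P = 26257587310507173951/100000000000000000000 ≈ 26.26%


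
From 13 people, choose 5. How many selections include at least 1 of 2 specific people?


Complement: C(13,5) - C(11,5) = 1287 - 462 = 825

825


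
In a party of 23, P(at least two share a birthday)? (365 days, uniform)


P(all different) = Π(365-i)/365 for i=0..22
= 0.492703
P(match) = 1 - 0.492703 = 0.507297

P ≈ 0.5073 ≈ 50.73%


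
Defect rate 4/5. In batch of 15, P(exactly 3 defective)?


Binomial: P(X=3) = C(15,3)×p^3×(1-p)^12
= 455 × 64/125 × 1/244140625 = 5824/6103515625

P(X=3) = 5824/6103515625 ≈ 0.00%


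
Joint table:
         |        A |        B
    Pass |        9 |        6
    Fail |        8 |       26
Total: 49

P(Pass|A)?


P(Pass|A) = 9/(9+8) = 9/17

P = 9/17 ≈ 52.94%


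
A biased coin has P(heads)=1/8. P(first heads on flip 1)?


Geometric: P(X=1) = (1-p)^(k-1)×p = (7/8)^0×1/8 = 1/8

P(X=1) = 1/8 ≈ 12.50%


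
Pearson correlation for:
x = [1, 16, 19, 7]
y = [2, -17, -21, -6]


n=4, Σx=43, Σy=-42, Σxy=-711, Σx²=667, Σy²=770
r = (4×(-711) - 43×(-42))/√((4×667 - 43²)(4×770 - (-42)²))
= -1038/√(819×1316) = -1038/√1077804 ≈ -1038/1038.1734 ≈ -0.9998

r ≈ -0.9998


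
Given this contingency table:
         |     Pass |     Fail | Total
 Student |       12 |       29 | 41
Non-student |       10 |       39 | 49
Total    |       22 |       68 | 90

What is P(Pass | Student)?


P(Pass | Student) = 12/(12+29) = 12/41

P(Pass|Student) = 12/41 ≈ 29.27%


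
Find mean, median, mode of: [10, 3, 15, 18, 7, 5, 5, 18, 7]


Sorted: [3, 5, 5, 7, 7, 10, 15, 18, 18]
Mean = 88/9
Median = 7
Freq: {10: 1, 3: 1, 15: 1, 18: 2, 7: 2, 5: 2}
Mode: [5, 7, 18]

Mean=88/9, Median=7, Mode=[5, 7, 18]


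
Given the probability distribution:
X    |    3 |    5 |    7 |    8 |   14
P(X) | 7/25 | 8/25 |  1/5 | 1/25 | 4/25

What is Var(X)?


E[X] = 32/5
E[X²] = 1356/25
Var(X) = E[X²] - (E[X])² = 1356/25 - 1024/25 = 332/25

Var(X) = 332/25 ≈ 13.2800


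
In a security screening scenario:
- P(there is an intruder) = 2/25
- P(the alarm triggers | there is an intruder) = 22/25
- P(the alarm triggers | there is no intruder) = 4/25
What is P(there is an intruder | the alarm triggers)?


Using Bayes' theorem:
P(A|B) = P(B|A)·P(A) / P(B)

P(the alarm triggers) = 22/25 × 2/25 + 4/25 × 23/25
= 44/625 + 92/625 = 136/625

P(there is an intruder|the alarm triggers) = (44/625) / (136/625) = 11/34

P(there is an intruder|the alarm triggers) = 11/34 ≈ 32.35%


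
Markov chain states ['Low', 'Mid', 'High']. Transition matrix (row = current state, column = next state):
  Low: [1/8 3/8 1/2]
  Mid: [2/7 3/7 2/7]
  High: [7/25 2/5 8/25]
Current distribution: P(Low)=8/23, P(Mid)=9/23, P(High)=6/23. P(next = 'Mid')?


P(next=Mid) = Σᵢ P(now=i)×P(i→Mid)
= 8/23×3/8 + 9/23×3/7 + 6/23×2/5
= 3/23 + 27/161 + 12/115 = 324/805

P = 324/805 ≈ 0.4025


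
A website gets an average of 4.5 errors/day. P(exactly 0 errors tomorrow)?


Poisson(λ=4.5): P(X=0) = e^(-λ)×λ^k/k!
= e^(-4.5) × 4.5^0 / 0!
≈ 0.01110899654 × 1 / 1 ≈ 0.011109

P(X=0) ≈ 0.011109 ≈ 1.11%


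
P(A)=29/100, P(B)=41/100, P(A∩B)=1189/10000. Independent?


P(A)×P(B) = 1189/10000
P(A∩B) = 1189/10000
Equal ✓ → Independent

Yes, independent


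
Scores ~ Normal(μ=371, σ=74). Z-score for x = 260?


z = (x - μ)/σ = (260 - 371)/74 = -1.5

z = -1.5


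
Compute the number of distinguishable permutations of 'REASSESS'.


Letters: 8, freq: {'R': 1, 'E': 2, 'A': 1, 'S': 4}
8!/(1!×2!×1!×4!) = 40320/48 = 840

840


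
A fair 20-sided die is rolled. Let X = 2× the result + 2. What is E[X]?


E[die] = (1+20)/2 = 21/2
E[X] = 2×21/2 + 2 = 23

E[X] = 23


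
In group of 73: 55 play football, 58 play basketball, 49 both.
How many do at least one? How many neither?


|A∪B| = 55+58-49 = 64
Neither = 73-64 = 9

At least one: 64; Neither: 9


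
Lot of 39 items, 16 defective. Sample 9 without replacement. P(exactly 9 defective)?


Hypergeometric: C(16,9)×C(23,0)/C(39,9)
= 11440×1/211915132 = 20/370481

P(X=9) = 20/370481 ≈ 0.01%


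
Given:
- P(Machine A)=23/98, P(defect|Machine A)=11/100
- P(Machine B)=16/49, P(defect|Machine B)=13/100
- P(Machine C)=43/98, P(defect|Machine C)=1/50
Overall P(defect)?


P(B) = Σ P(B|Aᵢ)×P(Aᵢ)
  11/100×23/98 = 253/9800
  13/100×16/49 = 52/1225
  1/50×43/98 = 43/4900
Sum = 151/1960

P(defect) = 151/1960 ≈ 7.70%


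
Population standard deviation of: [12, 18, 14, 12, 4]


Mean = 60/5 = 12
  (12-12)²=0
  (18-12)²=36
  (14-12)²=4
  (12-12)²=0
  (4-12)²=64
Σ(x-μ)² = 104
σ² = 104/5

σ = √(104/5) ≈ 4.5607


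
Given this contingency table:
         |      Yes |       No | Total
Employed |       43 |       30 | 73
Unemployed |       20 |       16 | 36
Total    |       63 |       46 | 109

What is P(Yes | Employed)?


P(Yes | Employed) = 43/(43+30) = 43/73

P(Yes|Employed) = 43/73 ≈ 58.90%


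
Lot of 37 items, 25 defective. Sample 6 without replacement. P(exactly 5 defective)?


Hypergeometric: C(25,5)×C(12,1)/C(37,6)
= 53130×12/2324784 = 345/1258

P(X=5) = 345/1258 ≈ 27.42%


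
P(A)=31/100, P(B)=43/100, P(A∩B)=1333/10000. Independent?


P(A)×P(B) = 1333/10000
P(A∩B) = 1333/10000
Equal ✓ → Independent

Yes, independent


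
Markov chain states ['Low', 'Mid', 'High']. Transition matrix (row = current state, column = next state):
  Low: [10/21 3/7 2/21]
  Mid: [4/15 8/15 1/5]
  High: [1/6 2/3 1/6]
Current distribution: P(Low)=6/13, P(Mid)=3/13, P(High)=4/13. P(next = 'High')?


P(next=High) = Σᵢ P(now=i)×P(i→High)
= 6/13×2/21 + 3/13×1/5 + 4/13×1/6
= 4/91 + 3/65 + 2/39 = 193/1365

P = 193/1365 ≈ 0.1414


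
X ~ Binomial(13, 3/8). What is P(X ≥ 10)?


P(X ≥ 10) = Σ P(X=i) for i=10..13
P(X=10) = 1055500875/274877906944
P(X=11) = 172718325/274877906944
P(X=12) = 34543665/549755813888
P(X=13) = 1594323/549755813888
Sum = 623144097/137438953472

P(X ≥ 10) = 623144097/137438953472 ≈ 0.45%


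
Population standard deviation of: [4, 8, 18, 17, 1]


Mean = 48/5
  (4-48/5)²=784/25
  (8-48/5)²=64/25
  (18-48/5)²=1764/25
  (17-48/5)²=1369/25
  (1-48/5)²=1849/25
Σ(x-μ)² = 1166/5
σ² = (1166/5)/5 = 1166/25

σ = √(1166/25) ≈ 6.8293


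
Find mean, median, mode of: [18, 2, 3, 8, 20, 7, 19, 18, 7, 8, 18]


Sorted: [2, 3, 7, 7, 8, 8, 18, 18, 18, 19, 20]
Mean = 128/11
Median = 8
Freq: {18: 3, 2: 1, 3: 1, 8: 2, 20: 1, 7: 2, 19: 1}
Mode: [18]

Mean=128/11, Median=8, Mode=18


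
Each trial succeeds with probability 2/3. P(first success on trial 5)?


Geometric: P(X=5) = (1-p)^(k-1)×p = (1/3)^4×2/3 = 2/243

P(X=5) = 2/243 ≈ 0.82%


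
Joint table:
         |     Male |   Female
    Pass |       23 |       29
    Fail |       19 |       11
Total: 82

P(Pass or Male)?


P(Pass∨Male) = P(Pass) + P(Male) - P(Pass∧Male)
= (52 + 42 - 23)/82 = 71/82

P = 71/82 ≈ 86.59%


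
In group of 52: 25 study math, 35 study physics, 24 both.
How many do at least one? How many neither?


|A∪B| = 25+35-24 = 36
Neither = 52-36 = 16

At least one: 36; Neither: 16


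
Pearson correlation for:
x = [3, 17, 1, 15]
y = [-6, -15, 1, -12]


n=4, Σx=36, Σy=-32, Σxy=-452, Σx²=524, Σy²=406
r = (4×(-452) - 36×(-32))/√((4×524 - 36²)(4×406 - (-32)²))
= -656/√(800×600) = -656/√480000 ≈ -656/692.8203 ≈ -0.9469

r ≈ -0.9469


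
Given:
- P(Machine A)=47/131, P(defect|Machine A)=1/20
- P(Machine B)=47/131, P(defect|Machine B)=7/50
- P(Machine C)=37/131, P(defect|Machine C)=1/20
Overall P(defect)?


P(B) = Σ P(B|Aᵢ)×P(Aᵢ)
  1/20×47/131 = 47/2620
  7/50×47/131 = 329/6550
  1/20×37/131 = 37/2620
Sum = 539/6550

P(defect) = 539/6550 ≈ 8.23%


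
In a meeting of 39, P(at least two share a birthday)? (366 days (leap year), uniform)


P(all different) = Π(366-i)/366 for i=0..38
= 0.122510
P(match) = 1 - 0.122510 = 0.877490

P ≈ 0.8775 ≈ 87.75%


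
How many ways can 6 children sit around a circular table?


Circular arrangements of 6 distinct objects: fix one position to break rotational symmetry.
(n-1)! = 5! = 120

120


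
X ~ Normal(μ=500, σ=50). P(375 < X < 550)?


z₁=(375-500)/50=-2.5, z₂=(550-500)/50=1.0
P = Φ(1.0) - Φ(-2.5) = 0.841345 - 0.006210 = 0.835135 ≈ 0.8351

P(375 < X < 550) ≈ 0.8351


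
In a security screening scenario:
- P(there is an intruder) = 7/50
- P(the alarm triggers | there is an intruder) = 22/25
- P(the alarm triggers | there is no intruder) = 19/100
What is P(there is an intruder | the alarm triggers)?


Using Bayes' theorem:
P(A|B) = P(B|A)·P(A) / P(B)

P(the alarm triggers) = 22/25 × 7/50 + 19/100 × 43/50
= 77/625 + 817/5000 = 1433/5000

P(there is an intruder|the alarm triggers) = (77/625) / (1433/5000) = 616/1433

P(there is an intruder|the alarm triggers) = 616/1433 ≈ 42.99%


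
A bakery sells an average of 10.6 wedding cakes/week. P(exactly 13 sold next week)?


Poisson(λ=10.6): P(X=13) = e^(-λ)×λ^k/k!
= e^(-10.6) × 10.6^13 / 13!
≈ 2.491600973e-05 × 2.13292826015e+13 / 6227020800 ≈ 0.085344

P(X=13) ≈ 0.085344 ≈ 8.53%


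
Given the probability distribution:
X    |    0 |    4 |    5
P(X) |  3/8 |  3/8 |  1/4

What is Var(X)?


E[X] = 11/4
E[X²] = 49/4
Var(X) = E[X²] - (E[X])² = 49/4 - 121/16 = 75/16

Var(X) = 75/16 ≈ 4.6875


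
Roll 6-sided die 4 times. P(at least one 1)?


P(no 1)^4 = (5/6)^4 = 625/1296
P(≥1) = 1 - 625/1296 = 671/1296

P = 671/1296 ≈ 51.77%


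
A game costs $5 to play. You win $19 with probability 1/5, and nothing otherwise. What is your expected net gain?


E[gain] = (19-5)×1/5 + (-5)×4/5
= 14/5 - 4 = -6/5

Expected net gain = $-6/5 ≈ $-1.20


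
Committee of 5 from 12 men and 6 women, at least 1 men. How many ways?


Count by #men:
  1M,4W: C(12,1)×C(6,4)=180
  2M,3W: C(12,2)×C(6,3)=1320
  3M,2W: C(12,3)×C(6,2)=3300
  4M,1W: C(12,4)×C(6,1)=2970
  5M,0W: C(12,5)×C(6,0)=792
Total = 8562

8562


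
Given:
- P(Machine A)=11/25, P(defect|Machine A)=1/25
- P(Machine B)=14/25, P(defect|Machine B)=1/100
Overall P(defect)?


P(B) = Σ P(B|Aᵢ)×P(Aᵢ)
  1/25×11/25 = 11/625
  1/100×14/25 = 7/1250
Sum = 29/1250

P(defect) = 29/1250 ≈ 2.32%


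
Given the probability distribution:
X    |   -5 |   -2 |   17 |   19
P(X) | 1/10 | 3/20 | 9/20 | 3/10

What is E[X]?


E[X] = Σ x·P(X=x)
= (-5)×(1/10) + (-2)×(3/20) + (17)×(9/20) + (19)×(3/10)
= 251/20

E[X] = 251/20


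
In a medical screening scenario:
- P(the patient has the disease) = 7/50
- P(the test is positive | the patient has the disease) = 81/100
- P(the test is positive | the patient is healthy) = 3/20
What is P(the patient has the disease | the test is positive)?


Using Bayes' theorem:
P(A|B) = P(B|A)·P(A) / P(B)

P(the test is positive) = 81/100 × 7/50 + 3/20 × 43/50
= 567/5000 + 129/1000 = 303/1250

P(the patient has the disease|the test is positive) = (567/5000) / (303/1250) = 189/404

P(the patient has the disease|the test is positive) = 189/404 ≈ 46.78%


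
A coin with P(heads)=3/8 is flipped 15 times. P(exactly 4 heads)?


Binomial: P(X=4) = C(15,4)×p^4×(1-p)^11
= 1365 × 81/4096 × 48828125/8589934592 = 5398681640625/35184372088832

P(X=4) = 5398681640625/35184372088832 ≈ 15.34%


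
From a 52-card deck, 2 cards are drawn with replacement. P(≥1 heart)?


P(not a heart) = 39/52 = 3/4
P(none in 2 draws) = (3/4)^2 = 9/16
P(≥1 heart) = 1 - 9/16 = 7/16

P = 7/16 ≈ 43.75%


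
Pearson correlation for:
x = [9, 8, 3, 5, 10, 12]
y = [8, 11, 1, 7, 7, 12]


n=6, Σx=47, Σy=46, Σxy=412, Σx²=423, Σy²=428
r = (6×412 - 47×46)/√((6×423 - 47²)(6×428 - 46²))
= 310/√(329×452) = 310/√148708 ≈ 310/385.6268 ≈ 0.8039

r ≈ 0.8039


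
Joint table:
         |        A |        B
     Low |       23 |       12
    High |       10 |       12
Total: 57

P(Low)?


P(Low) = (23+12)/57 = 35/57

P(Low) = 35/57 ≈ 61.40%


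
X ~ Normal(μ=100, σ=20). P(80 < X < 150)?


z₁=(80-100)/20=-1.0, z₂=(150-100)/20=2.5
P = Φ(2.5) - Φ(-1.0) = 0.993790 - 0.158655 = 0.835135 ≈ 0.8351

P(80 < X < 150) ≈ 0.8351


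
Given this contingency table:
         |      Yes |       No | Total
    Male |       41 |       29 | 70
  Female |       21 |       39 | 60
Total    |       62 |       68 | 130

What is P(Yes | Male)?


P(Yes | Male) = 41/(41+29) = 41/70

P(Yes|Male) = 41/70 ≈ 58.57%


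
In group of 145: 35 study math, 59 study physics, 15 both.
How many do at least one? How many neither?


|A∪B| = 35+59-15 = 79
Neither = 145-79 = 66

At least one: 79; Neither: 66


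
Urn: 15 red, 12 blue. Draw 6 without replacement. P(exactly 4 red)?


Hypergeometric: C(15,4)×C(12,2)/C(27,6)
= 1365×66/296010 = 7/23

P(X=4) = 7/23 ≈ 30.43%


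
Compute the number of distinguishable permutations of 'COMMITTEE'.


Letters: 9, freq: {'C': 1, 'O': 1, 'M': 2, 'I': 1, 'T': 2, 'E': 2}
9!/(1!×1!×2!×1!×2!×2!) = 362880/8 = 45360

45360


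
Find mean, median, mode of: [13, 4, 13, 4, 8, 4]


Sorted: [4, 4, 4, 8, 13, 13]
Mean = 46/6 = 23/3
Median = 6
Freq: {13: 2, 4: 3, 8: 1}
Mode: [4]

Mean=23/3, Median=6, Mode=4


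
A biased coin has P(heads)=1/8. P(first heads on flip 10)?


Geometric: P(X=10) = (1-p)^(k-1)×p = (7/8)^9×1/8 = 40353607/1073741824

P(X=10) = 40353607/1073741824 ≈ 3.76%


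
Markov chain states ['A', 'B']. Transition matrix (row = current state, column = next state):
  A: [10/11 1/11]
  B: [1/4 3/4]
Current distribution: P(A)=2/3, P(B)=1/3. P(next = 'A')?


P(next=A) = Σᵢ P(now=i)×P(i→A)
= 2/3×10/11 + 1/3×1/4
= 20/33 + 1/12 = 91/132

P = 91/132 ≈ 0.6894


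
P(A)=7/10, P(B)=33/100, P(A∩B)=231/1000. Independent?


P(A)×P(B) = 231/1000
P(A∩B) = 231/1000
Equal ✓ → Independent

Yes, independent


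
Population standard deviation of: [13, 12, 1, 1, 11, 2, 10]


Mean = 50/7
  (13-50/7)²=1681/49
  (12-50/7)²=1156/49
  (1-50/7)²=1849/49
  (1-50/7)²=1849/49
  (11-50/7)²=729/49
  (2-50/7)²=1296/49
  (10-50/7)²=400/49
Σ(x-μ)² = 1280/7
σ² = (1280/7)/7 = 1280/49

σ = √(1280/49) ≈ 5.1110


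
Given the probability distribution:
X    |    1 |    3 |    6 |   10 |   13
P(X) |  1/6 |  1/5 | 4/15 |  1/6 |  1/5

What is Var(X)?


E[X] = 199/30
E[X²] = 1861/30
Var(X) = E[X²] - (E[X])² = 1861/30 - 39601/900 = 16229/900

Var(X) = 16229/900 ≈ 18.0322


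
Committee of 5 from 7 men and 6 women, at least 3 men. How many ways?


Count by #men:
  3M,2W: C(7,3)×C(6,2)=525
  4M,1W: C(7,4)×C(6,1)=210
  5M,0W: C(7,5)×C(6,0)=21
Total = 756

756


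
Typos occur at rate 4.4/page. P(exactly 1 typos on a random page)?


Poisson(λ=4.4): P(X=1) = e^(-λ)×λ^k/k!
= e^(-4.4) × 4.4^1 / 1!
≈ 0.0122773399 × 4.4 / 1 ≈ 0.054020

P(X=1) ≈ 0.054020 ≈ 5.40%


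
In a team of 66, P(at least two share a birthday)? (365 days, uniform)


P(all different) = Π(365-i)/365 for i=0..65
= 0.001904
P(match) = 1 - 0.001904 = 0.998096

P ≈ 0.9981 ≈ 99.81%


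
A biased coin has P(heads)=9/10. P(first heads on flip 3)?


Geometric: P(X=3) = (1-p)^(k-1)×p = (1/10)^2×9/10 = 9/1000

P(X=3) = 9/1000 ≈ 0.90%


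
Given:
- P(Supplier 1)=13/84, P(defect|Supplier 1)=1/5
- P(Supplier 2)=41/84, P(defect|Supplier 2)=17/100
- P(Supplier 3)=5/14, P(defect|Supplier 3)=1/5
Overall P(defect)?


P(B) = Σ P(B|Aᵢ)×P(Aᵢ)
  1/5×13/84 = 13/420
  17/100×41/84 = 697/8400
  1/5×5/14 = 1/14
Sum = 519/2800

P(defect) = 519/2800 ≈ 18.54%


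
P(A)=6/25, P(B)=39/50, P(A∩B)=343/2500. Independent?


P(A)×P(B) = 117/625
P(A∩B) = 343/2500
Not equal → NOT independent

No, not independent


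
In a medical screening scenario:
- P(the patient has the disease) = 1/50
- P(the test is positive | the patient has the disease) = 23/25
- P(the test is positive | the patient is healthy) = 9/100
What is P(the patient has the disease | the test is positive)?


Using Bayes' theorem:
P(A|B) = P(B|A)·P(A) / P(B)

P(the test is positive) = 23/25 × 1/50 + 9/100 × 49/50
= 23/1250 + 441/5000 = 533/5000

P(the patient has the disease|the test is positive) = (23/1250) / (533/5000) = 92/533

P(the patient has the disease|the test is positive) = 92/533 ≈ 17.26%


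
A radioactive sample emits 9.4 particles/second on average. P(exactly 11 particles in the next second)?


Poisson(λ=9.4): P(X=11) = e^(-λ)×λ^k/k!
= e^(-9.4) × 9.4^11 / 11!
≈ 8.272406556e-05 × 50629820724.9 / 39916800 ≈ 0.104926

P(X=11) ≈ 0.104926 ≈ 10.49%


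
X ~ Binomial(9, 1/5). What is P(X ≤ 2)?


P(X ≤ 2) = Σ P(X=i) for i=0..2
P(X=0) = 262144/1953125
P(X=1) = 589824/1953125
P(X=2) = 589824/1953125
Sum = 1441792/1953125

P(X ≤ 2) = 1441792/1953125 ≈ 73.82%


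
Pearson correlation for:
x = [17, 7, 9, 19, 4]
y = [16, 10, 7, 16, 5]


n=5, Σx=56, Σy=54, Σxy=729, Σx²=796, Σy²=686
r = (5×729 - 56×54)/√((5×796 - 56²)(5×686 - 54²))
= 621/√(844×514) = 621/√433816 ≈ 621/658.6471 ≈ 0.9428

r ≈ 0.9428


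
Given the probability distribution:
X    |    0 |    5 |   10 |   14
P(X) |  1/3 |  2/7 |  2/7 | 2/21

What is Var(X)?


E[X] = 118/21
E[X²] = 1142/21
Var(X) = E[X²] - (E[X])² = 1142/21 - 13924/441 = 10058/441

Var(X) = 10058/441 ≈ 22.8073


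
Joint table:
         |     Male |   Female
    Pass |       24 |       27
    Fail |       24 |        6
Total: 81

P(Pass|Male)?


P(Pass|Male) = 24/(24+24) = 24/48 = 1/2

P = 1/2 ≈ 50.00%


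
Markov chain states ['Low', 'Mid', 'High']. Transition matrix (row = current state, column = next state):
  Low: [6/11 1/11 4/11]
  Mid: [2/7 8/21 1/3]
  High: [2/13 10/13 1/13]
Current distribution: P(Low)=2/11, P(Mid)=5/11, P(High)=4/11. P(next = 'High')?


P(next=High) = Σᵢ P(now=i)×P(i→High)
= 2/11×4/11 + 5/11×1/3 + 4/11×1/13
= 8/121 + 5/33 + 4/143 = 1159/4719

P = 1159/4719 ≈ 0.2456


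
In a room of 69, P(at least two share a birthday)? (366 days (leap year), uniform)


P(all different) = Π(366-i)/366 for i=0..68
= 0.001057
P(match) = 1 - 0.001057 = 0.998943

P ≈ 0.9989 ≈ 99.89%


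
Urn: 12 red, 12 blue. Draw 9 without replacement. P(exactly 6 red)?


Hypergeometric: C(12,6)×C(12,3)/C(24,9)
= 924×220/1307504 = 1155/7429

P(X=6) = 1155/7429 ≈ 15.55%


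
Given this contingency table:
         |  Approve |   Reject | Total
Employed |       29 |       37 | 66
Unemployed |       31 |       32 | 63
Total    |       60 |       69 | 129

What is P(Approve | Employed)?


P(Approve | Employed) = 29/(29+37) = 29/66

P(Approve|Employed) = 29/66 ≈ 43.94%


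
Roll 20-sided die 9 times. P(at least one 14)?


P(no 14)^9 = (19/20)^9 = 322687697779/512000000000
P(≥1) = 1 - 322687697779/512000000000 = 189312302221/512000000000

P = 189312302221/512000000000 ≈ 36.98%


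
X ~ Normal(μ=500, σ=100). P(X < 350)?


z = (350-500)/100 = -1.5
P(Z < -1.5) = 0.0668

P(X < 350) ≈ 0.0668


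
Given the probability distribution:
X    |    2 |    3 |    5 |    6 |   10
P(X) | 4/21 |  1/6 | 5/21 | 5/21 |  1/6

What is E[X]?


E[X] = Σ x·P(X=x)
= (2)×(4/21) + (3)×(1/6) + (5)×(5/21) + (6)×(5/21) + (10)×(1/6)
= 31/6

E[X] = 31/6
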